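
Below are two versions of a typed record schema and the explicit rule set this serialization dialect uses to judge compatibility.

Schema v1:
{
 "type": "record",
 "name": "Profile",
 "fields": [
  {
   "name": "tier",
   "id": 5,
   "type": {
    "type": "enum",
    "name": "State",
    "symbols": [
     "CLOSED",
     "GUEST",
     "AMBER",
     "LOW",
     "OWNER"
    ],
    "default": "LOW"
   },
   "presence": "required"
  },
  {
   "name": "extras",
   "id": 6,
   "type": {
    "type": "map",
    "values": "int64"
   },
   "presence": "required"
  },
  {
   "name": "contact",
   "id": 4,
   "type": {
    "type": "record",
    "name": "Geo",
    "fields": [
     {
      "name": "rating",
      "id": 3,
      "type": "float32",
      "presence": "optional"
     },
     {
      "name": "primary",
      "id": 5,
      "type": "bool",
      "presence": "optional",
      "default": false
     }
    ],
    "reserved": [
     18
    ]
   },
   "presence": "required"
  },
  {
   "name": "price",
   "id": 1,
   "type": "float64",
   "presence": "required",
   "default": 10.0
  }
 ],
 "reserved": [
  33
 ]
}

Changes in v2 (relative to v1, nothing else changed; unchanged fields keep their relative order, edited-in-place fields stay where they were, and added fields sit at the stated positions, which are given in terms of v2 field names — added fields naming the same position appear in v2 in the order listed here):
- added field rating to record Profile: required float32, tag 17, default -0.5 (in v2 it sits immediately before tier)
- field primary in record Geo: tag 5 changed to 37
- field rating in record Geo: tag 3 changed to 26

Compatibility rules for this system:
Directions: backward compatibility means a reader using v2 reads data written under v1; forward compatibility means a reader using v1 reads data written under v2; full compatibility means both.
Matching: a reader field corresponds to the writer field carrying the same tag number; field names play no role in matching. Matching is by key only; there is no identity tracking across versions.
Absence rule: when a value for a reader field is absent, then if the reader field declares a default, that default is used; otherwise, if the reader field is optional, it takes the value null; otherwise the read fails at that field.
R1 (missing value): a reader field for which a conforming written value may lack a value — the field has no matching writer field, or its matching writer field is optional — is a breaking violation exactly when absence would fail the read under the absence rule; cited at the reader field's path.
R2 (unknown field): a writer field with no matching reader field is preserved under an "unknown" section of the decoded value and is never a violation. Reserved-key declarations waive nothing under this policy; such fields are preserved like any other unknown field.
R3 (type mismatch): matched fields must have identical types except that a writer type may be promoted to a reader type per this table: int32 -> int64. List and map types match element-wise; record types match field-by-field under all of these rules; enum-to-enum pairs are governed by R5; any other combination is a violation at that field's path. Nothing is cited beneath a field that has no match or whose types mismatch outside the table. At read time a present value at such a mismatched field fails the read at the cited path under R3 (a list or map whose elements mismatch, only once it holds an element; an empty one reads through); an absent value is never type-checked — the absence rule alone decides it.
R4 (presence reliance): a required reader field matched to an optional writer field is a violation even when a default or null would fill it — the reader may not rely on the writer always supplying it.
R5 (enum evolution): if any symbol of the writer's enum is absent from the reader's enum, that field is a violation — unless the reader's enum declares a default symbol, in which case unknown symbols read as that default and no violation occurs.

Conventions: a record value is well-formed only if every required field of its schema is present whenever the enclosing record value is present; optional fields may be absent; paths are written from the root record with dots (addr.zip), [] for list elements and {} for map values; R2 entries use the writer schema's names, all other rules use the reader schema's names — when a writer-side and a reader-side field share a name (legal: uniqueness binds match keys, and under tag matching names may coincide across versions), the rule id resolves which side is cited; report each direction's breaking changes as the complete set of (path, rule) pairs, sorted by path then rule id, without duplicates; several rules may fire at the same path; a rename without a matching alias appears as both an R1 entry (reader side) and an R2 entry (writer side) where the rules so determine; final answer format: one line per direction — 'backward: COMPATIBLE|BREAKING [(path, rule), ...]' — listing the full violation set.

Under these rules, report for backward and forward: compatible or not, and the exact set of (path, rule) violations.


in Profile below, arrows point writer -> reader
checking backward for Profile: reader v2 against writer v1:
  rating: no writer match
  State -> State, writer required: tier aligns to tier
  map<string, int64> -> map<string, int64>, writer required: extras aligns to extras
  Geo -> Geo, writer required: contact aligns to contact
  float64 -> float64, writer required: price aligns to price
  contact.rating: no writer match
  contact.primary: no writer match
  leftover writer field: contact.rating
  leftover writer field: contact.primary
  => no violations; backward on Profile: COMPATIBLE
checking forward for Profile: reader v1 against writer v2:
  State -> State, writer required: tier aligns to tier
  map<string, int64> -> map<string, int64>, writer required: extras aligns to extras
  Geo -> Geo, writer required: contact aligns to contact
  float64 -> float64, writer required: price aligns to price
  leftover writer field: rating
  contact.rating: no writer match
  contact.primary: no writer match
  leftover writer field: contact.rating
  leftover writer field: contact.primary
  => no violations; forward on Profile: COMPATIBLE

backward: COMPATIBLE []; forward: COMPATIBLE []


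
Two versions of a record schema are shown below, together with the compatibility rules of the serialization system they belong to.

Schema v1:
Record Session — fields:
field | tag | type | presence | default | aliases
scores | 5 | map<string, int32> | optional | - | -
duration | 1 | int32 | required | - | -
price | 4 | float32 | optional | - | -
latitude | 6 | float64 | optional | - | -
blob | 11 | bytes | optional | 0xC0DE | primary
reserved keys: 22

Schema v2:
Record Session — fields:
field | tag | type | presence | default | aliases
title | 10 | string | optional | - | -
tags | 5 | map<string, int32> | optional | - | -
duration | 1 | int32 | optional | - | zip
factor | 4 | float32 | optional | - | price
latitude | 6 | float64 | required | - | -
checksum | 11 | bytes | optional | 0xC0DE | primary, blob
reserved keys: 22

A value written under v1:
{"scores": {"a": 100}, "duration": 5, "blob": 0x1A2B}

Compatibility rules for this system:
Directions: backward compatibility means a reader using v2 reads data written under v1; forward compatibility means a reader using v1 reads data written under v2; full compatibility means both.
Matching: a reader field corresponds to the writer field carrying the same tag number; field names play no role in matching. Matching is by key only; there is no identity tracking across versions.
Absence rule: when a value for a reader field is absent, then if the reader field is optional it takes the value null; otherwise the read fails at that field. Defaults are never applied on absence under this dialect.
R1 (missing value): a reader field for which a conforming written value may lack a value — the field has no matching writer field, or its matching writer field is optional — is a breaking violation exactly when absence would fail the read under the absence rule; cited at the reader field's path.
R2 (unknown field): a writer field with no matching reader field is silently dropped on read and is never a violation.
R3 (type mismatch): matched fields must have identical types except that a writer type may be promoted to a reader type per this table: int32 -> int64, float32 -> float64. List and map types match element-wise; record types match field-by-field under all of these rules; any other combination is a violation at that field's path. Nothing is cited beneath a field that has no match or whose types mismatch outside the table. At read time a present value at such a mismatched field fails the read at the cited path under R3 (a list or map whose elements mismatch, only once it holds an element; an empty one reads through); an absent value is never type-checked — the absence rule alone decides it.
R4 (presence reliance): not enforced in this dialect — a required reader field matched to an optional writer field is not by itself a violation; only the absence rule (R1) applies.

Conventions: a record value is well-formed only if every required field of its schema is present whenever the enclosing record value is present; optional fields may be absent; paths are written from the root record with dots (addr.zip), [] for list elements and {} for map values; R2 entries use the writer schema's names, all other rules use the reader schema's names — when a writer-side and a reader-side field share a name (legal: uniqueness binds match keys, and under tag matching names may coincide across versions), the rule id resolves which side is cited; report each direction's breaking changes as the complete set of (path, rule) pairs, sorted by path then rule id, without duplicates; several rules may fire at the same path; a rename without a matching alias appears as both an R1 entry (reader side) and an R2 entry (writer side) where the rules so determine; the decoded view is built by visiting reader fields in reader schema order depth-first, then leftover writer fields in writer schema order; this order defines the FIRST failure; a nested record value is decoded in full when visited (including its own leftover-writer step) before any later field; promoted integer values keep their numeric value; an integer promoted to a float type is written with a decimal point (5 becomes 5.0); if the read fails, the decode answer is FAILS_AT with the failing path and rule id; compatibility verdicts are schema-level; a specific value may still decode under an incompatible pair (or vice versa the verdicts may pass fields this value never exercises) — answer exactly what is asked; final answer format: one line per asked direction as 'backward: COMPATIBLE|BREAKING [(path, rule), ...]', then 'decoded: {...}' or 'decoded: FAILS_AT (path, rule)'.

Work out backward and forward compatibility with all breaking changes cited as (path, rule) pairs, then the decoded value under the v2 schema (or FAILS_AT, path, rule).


backward: BREAKING [(latitude, R1)]; forward: BREAKING [(duration, R1)]; decoded: FAILS_AT (latitude, R1)

in Session below, arrows point writer -> reader
backward on Session — v2 reading data written by v1:
  title: no writer match
  tags: paired with writer scores (map<string, int32> -> map<string, int32>; writer optional)
  duration: paired with writer duration (int32 -> int32; writer required)
  factor: paired with writer price (float32 -> float32; writer optional)
  latitude: paired with writer latitude (float64 -> float64; writer optional)
  checksum: paired with writer blob (bytes -> bytes; writer optional)
  violation R1 at latitude
  backward on Session therefore BREAKING (1)
forward on Session — v1 reading data written by v2:
  scores: paired with writer tags (map<string, int32> -> map<string, int32>; writer optional)
  duration: paired with writer duration (int32 -> int32; writer optional)
  price: paired with writer factor (float32 -> float32; writer optional)
  latitude: paired with writer latitude (float64 -> float64; writer required)
  blob: paired with writer checksum (bytes -> bytes; writer optional)
  writer field title has no reader counterpart
  violation R1 at duration
  forward on Session therefore BREAKING (1)
decoding the Session value with the v2 reader:
  title := null (missing; optional => null)
  tags := {"a": 100} (from writer scores)
  duration := 5
  factor := null (missing; optional => null)
  read fails at latitude under R1 (no fill)
  => FAILS_AT (latitude, R1)


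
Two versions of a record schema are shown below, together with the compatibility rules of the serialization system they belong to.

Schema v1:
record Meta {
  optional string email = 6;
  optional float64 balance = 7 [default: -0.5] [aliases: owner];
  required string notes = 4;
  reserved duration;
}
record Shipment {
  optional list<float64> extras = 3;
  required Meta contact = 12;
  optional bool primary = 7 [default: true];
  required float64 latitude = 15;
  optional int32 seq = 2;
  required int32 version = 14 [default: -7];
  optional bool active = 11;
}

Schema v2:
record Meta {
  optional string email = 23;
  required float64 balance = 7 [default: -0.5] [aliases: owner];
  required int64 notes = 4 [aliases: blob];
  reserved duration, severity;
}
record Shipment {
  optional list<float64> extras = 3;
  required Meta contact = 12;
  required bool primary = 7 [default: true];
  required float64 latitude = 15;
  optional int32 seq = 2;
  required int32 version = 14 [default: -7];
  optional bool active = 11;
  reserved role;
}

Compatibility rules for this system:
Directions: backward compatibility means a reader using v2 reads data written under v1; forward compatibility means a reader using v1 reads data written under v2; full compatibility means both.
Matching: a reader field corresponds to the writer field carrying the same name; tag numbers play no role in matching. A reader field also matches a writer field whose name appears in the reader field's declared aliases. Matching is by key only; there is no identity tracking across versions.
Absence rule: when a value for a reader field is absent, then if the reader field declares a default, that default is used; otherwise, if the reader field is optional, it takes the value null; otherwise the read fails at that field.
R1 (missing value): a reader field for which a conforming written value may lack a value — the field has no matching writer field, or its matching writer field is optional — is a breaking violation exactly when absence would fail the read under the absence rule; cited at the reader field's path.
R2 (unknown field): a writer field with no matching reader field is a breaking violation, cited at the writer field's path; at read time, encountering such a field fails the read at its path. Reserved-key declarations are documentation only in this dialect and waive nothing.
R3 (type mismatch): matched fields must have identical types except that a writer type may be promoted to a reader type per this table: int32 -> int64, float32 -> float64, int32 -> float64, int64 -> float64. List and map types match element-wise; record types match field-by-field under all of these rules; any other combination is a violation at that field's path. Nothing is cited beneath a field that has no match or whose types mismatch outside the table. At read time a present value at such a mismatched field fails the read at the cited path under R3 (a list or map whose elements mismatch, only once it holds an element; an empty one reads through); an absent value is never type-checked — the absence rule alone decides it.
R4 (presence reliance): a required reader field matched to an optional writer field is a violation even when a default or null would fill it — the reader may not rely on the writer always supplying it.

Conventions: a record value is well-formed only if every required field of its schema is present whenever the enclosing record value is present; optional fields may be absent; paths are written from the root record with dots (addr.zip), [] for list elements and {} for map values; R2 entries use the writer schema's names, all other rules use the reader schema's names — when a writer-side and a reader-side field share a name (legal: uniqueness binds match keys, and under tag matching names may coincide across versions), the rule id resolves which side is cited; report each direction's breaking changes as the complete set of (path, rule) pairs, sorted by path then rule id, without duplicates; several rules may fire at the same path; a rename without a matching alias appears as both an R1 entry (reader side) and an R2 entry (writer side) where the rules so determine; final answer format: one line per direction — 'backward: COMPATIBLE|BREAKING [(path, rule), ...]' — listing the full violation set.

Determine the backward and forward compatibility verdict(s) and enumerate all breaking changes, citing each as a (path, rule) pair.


in Shipment below, arrows point writer -> reader
checking backward for Shipment: reader v2 against writer v1:
  extras: list<float64> -> list<float64>, writer optional; from extras
  contact: Meta -> Meta, writer required; from contact
  primary: bool -> bool, writer optional; from primary
  latitude: float64 -> float64, writer required; from latitude
  seq: int32 -> int32, writer optional; from seq
  version: int32 -> int32, writer required; from version
  active: bool -> bool, writer optional; from active
  contact.email: string -> string, writer optional; from contact.email
  contact.balance: float64 -> float64, writer optional; from contact.balance
  contact.notes: string -> int64, writer required; from contact.notes
  breaking: (contact.balance, R4)
  breaking: (contact.notes, R3)
  breaking: (primary, R4)
  => backward verdict for Shipment: BREAKING, 3 violation(s)
checking forward for Shipment: reader v1 against writer v2:
  extras: list<float64> -> list<float64>, writer optional; from extras
  contact: Meta -> Meta, writer required; from contact
  primary: bool -> bool, writer required; from primary
  latitude: float64 -> float64, writer required; from latitude
  seq: int32 -> int32, writer optional; from seq
  version: int32 -> int32, writer required; from version
  active: bool -> bool, writer optional; from active
  contact.email: string -> string, writer optional; from contact.email
  contact.balance: float64 -> float64, writer required; from contact.balance
  contact.notes: int64 -> string, writer required; from contact.notes
  breaking: (contact.notes, R3)
  => forward verdict for Shipment: BREAKING, 1 violation(s)

backward: BREAKING [(contact.balance, R4), (contact.notes, R3), (primary, R4)]; forward: BREAKING [(contact.notes, R3)]


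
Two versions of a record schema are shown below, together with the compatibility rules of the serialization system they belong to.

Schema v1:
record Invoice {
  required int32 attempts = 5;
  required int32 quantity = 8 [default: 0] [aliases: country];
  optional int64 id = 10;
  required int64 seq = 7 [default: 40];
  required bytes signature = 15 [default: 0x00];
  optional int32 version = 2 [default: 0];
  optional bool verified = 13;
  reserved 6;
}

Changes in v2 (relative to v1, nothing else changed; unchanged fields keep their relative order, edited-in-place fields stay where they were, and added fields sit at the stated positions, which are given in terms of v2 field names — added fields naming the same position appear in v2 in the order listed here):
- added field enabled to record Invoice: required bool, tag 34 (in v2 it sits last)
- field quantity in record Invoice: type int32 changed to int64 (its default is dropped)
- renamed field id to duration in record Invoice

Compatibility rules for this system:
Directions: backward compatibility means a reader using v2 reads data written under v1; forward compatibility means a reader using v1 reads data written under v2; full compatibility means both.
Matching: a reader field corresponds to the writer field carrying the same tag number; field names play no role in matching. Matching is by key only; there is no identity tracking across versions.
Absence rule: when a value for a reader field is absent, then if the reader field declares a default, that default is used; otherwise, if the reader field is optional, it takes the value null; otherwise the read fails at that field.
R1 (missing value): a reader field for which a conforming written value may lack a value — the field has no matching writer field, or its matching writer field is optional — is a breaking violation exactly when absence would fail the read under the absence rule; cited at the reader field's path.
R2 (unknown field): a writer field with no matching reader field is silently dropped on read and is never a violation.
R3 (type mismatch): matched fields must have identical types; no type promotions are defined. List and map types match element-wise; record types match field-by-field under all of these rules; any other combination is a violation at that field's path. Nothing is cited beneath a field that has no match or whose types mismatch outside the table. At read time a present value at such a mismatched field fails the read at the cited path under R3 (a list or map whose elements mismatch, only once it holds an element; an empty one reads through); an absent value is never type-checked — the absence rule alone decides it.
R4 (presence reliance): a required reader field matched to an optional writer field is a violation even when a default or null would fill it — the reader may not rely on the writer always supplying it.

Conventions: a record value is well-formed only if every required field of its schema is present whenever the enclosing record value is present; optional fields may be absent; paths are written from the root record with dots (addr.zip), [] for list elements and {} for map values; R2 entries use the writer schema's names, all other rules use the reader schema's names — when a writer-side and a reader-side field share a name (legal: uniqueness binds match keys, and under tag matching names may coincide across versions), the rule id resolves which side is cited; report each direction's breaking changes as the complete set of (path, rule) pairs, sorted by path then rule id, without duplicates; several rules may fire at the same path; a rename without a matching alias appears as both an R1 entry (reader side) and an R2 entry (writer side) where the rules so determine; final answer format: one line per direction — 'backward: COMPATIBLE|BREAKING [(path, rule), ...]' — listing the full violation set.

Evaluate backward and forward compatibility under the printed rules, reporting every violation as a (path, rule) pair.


in Invoice below, arrows point writer -> reader
backward for Invoice (reader v2, writer v1):
  attempts <- attempts (int32 -> int32, writer required)
  quantity <- quantity (int32 -> int64, writer required)
  duration <- id (int64 -> int64, writer optional)
  seq <- seq (int64 -> int64, writer required)
  signature <- signature (bytes -> bytes, writer required)
  version <- version (int32 -> int32, writer optional)
  verified <- verified (bool -> bool, writer optional)
  no writer field matches reader enabled
  R1 fires at enabled
  R3 fires at quantity
  => backward: BREAKING (2)
forward for Invoice (reader v1, writer v2):
  attempts <- attempts (int32 -> int32, writer required)
  quantity <- quantity (int64 -> int32, writer required)
  id <- duration (int64 -> int64, writer optional)
  seq <- seq (int64 -> int64, writer required)
  signature <- signature (bytes -> bytes, writer required)
  version <- version (int32 -> int32, writer optional)
  verified <- verified (bool -> bool, writer optional)
  writer field enabled has no reader counterpart
  R3 fires at quantity
  => forward: BREAKING (1)

backward: BREAKING [(enabled, R1), (quantity, R3)]; forward: BREAKING [(quantity, R3)]


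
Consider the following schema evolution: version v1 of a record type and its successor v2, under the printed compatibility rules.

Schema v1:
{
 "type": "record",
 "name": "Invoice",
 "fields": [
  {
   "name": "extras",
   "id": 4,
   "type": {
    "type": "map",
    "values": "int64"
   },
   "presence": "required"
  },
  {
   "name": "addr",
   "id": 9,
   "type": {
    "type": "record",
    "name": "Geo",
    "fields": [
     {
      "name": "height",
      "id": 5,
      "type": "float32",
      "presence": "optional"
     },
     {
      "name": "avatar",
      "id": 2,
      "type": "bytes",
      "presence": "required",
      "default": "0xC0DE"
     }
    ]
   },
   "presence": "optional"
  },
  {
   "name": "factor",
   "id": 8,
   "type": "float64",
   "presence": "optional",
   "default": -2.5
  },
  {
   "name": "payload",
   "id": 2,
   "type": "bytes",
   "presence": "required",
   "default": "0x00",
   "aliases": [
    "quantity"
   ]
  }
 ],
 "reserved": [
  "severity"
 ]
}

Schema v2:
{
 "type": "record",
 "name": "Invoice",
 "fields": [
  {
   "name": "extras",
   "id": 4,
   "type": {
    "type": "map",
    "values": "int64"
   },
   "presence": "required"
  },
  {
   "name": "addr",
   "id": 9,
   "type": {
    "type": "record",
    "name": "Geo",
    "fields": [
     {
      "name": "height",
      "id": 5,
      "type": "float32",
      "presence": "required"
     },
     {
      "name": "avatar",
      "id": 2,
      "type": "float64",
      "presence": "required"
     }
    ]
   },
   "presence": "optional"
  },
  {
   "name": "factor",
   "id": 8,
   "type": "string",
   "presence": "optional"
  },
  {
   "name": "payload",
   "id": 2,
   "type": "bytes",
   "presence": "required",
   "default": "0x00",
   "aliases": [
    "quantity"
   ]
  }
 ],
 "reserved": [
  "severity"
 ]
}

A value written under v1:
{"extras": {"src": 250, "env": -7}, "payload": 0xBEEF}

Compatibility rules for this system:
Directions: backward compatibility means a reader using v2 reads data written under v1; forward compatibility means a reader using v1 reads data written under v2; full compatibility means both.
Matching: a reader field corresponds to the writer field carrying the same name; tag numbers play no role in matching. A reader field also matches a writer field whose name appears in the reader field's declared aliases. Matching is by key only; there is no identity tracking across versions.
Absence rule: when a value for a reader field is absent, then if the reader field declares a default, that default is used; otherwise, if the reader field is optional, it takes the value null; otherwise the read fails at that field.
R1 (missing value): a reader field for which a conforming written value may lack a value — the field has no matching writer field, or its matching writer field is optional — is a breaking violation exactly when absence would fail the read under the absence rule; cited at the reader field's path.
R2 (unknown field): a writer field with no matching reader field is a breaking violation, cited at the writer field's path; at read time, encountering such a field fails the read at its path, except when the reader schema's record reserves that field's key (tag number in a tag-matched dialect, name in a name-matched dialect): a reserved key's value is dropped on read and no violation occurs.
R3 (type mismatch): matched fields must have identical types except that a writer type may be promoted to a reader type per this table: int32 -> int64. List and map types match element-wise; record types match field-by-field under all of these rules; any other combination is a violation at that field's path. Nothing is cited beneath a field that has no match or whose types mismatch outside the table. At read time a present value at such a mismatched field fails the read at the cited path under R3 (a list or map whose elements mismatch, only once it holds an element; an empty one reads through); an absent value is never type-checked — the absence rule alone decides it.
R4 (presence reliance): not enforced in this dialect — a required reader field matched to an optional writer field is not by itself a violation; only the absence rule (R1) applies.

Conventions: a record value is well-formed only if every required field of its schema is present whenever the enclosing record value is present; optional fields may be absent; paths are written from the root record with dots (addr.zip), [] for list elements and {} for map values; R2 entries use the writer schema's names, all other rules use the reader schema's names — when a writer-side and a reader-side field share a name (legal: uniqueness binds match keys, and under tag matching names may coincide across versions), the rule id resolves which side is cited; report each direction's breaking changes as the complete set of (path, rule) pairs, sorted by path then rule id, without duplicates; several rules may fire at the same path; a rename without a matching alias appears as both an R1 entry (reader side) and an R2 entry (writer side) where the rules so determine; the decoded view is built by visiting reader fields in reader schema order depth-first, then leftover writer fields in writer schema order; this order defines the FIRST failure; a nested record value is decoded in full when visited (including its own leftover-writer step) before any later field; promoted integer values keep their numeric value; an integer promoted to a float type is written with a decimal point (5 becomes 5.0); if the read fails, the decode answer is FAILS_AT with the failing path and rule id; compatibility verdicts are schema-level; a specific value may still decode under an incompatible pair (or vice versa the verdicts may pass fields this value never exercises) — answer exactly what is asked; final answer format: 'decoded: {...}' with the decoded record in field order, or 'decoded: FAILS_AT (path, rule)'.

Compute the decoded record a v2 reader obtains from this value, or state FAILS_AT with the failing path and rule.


decoded: {"extras": {"src": 250, "env": -7}, "addr": null, "factor": null, "payload": 0xBEEF}

each type pair in Invoice: writer, then reader
decoding the Invoice value with the v2 reader:
  extras := {"src": 250, "env": -7}
  addr := null (missing; optional => null)
  factor := null (missing; optional => null)
  payload := 0xBEEF
  => decoded: {"extras": {"src": 250, "env": -7}, "addr": null, "factor": null, "payload": 0xBEEF}
checking off the Invoice differences that do not matter here:
  field height in record Geo: optional changed to required -> matters for Invoice compatibility verdicts, not for this value's decode
  field avatar in record Geo: type bytes changed to float64 (its default is dropped) -> matters for Invoice compatibility verdicts, not for this value's decode


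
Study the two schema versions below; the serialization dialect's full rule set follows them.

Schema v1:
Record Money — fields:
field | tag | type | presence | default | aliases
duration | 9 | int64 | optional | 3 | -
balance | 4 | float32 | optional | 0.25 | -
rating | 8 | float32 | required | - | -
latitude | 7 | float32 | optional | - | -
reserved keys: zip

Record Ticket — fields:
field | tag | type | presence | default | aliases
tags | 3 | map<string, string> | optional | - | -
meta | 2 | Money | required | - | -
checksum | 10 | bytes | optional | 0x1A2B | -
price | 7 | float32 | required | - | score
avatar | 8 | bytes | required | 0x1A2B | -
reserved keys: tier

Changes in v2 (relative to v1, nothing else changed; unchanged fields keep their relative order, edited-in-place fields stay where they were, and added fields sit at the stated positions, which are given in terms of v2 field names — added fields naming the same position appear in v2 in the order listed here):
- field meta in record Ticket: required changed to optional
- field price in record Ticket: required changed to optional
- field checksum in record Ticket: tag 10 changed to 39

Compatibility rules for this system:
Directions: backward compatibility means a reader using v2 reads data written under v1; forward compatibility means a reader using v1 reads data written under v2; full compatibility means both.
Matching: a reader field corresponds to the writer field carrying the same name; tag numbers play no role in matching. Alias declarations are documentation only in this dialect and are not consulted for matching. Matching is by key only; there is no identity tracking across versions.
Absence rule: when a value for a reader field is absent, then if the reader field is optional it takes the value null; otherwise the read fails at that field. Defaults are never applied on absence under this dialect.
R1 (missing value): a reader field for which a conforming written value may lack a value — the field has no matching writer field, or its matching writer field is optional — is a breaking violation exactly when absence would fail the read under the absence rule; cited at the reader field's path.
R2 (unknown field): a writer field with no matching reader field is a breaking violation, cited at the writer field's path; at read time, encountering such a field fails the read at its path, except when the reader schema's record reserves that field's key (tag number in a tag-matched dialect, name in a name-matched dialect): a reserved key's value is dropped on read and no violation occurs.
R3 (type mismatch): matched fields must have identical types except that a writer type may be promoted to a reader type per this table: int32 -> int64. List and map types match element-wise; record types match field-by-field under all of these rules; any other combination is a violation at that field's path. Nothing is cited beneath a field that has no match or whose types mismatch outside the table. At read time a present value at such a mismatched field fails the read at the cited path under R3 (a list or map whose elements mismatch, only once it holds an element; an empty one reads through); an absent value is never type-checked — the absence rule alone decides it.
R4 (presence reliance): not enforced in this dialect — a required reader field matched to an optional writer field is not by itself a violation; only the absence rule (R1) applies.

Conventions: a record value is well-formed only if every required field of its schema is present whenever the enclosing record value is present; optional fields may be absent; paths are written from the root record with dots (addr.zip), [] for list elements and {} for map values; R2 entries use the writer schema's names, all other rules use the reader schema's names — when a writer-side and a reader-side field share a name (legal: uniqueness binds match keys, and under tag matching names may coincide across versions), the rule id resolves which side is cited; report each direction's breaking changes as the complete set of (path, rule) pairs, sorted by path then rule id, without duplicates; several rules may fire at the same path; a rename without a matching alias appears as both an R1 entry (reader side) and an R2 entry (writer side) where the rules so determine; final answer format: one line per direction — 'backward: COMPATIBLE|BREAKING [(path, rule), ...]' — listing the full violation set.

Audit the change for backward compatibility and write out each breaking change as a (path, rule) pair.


backward: COMPATIBLE []

in Ticket below, arrows point writer -> reader
backward on Ticket — v2 reading data written by v1:
  writer optional, map<string, string> -> map<string, string>: reader tags maps from writer tags
  writer required, Money -> Money: reader meta maps from writer meta
  writer optional, bytes -> bytes: reader checksum maps from writer checksum
  writer required, float32 -> float32: reader price maps from writer price
  writer required, bytes -> bytes: reader avatar maps from writer avatar
  writer optional, int64 -> int64: reader meta.duration maps from writer meta.duration
  writer optional, float32 -> float32: reader meta.balance maps from writer meta.balance
  writer required, float32 -> float32: reader meta.rating maps from writer meta.rating
  writer optional, float32 -> float32: reader meta.latitude maps from writer meta.latitude
  => backward: COMPATIBLE
remaining Ticket differences; none change what is asked:
  field meta in record Ticket: required changed to optional -> fires only in the forward direction of Ticket, which is not asked here
  field price in record Ticket: required changed to optional -> fires only in the forward direction of Ticket, which is not asked here
  field checksum in record Ticket: tag 10 changed to 39 -> inert for the asked Ticket verdict: nothing fires


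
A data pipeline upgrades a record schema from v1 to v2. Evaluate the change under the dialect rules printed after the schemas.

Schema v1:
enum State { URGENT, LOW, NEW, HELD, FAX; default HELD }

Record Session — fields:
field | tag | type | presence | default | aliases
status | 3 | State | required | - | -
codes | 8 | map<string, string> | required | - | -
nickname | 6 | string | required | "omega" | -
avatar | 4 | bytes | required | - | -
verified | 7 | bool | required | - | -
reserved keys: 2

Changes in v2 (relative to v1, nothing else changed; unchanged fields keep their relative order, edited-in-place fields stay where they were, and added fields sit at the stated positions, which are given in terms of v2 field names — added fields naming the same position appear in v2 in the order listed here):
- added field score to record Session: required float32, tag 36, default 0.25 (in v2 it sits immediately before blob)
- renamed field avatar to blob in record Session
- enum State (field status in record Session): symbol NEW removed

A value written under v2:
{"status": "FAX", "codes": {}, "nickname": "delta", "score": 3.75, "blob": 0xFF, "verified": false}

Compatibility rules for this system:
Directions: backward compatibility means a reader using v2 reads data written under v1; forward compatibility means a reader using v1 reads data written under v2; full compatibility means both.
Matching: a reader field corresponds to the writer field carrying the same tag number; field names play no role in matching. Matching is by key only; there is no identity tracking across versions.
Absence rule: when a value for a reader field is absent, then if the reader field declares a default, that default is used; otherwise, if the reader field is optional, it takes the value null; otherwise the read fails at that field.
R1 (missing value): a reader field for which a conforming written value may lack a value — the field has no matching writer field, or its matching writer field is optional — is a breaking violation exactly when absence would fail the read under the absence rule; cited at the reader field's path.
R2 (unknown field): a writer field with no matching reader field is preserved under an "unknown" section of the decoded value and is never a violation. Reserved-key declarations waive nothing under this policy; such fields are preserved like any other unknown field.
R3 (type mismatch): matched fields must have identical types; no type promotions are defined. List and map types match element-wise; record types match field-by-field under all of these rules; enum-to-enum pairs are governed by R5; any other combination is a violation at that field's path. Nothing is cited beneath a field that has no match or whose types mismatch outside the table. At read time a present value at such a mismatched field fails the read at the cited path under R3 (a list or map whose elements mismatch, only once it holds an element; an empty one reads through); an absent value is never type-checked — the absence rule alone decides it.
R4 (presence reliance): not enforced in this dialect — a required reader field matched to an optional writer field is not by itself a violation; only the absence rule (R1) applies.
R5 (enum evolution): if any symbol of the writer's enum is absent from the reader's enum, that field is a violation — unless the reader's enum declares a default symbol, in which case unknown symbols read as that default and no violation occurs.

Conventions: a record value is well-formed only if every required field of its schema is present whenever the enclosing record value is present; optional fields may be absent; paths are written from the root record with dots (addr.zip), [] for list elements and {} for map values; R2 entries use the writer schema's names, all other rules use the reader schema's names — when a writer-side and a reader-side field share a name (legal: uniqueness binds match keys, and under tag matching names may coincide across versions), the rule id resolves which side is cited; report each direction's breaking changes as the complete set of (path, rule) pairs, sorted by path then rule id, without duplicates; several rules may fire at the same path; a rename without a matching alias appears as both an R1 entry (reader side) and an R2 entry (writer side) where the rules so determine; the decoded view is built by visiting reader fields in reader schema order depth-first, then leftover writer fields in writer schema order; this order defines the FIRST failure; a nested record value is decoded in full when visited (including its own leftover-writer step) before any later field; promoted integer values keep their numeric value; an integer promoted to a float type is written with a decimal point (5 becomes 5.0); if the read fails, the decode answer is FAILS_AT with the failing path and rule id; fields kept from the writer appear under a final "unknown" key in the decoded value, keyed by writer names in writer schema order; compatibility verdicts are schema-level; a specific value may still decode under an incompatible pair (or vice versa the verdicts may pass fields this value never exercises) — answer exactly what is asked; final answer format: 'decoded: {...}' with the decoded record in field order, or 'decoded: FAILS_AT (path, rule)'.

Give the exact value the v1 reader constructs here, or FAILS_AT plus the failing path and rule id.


decoded: {"status": "FAX", "codes": {}, "nickname": "delta", "avatar": 0xFF, "verified": false, "unknown": {"score": 3.75}}

in Session below, arrows point writer -> reader
decoding the Session value with the v1 reader:
  status := "FAX"
  codes := {}
  nickname := "delta"
  avatar := 0xFF (from writer blob)
  verified := false
  writer score: kept under "unknown"
  => decoded: {"status": "FAX", "codes": {}, "nickname": "delta", "avatar": 0xFF, "verified": false, "unknown": {"score": 3.75}}
the other Session changes do not affect what is asked:
  renamed field avatar to blob in record Session -> no rule fires on it and the decoded Session view is identical with or without it
  enum State (field status in record Session): symbol NEW removed -> no rule fires on it and the decoded Session view is identical with or without it
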